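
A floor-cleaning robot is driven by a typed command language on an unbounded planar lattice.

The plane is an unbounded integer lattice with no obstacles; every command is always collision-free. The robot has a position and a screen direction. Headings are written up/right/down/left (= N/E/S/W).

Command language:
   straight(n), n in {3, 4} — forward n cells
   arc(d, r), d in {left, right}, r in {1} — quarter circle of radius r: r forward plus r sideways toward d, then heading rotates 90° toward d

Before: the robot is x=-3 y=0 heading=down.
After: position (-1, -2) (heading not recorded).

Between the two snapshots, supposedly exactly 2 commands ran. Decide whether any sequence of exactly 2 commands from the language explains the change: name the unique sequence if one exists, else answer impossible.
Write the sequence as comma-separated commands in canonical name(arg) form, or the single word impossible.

arc(left, 1), arc(right, 1)

key: order matters: swapping arc(left, 1) and arc(right, 1) lands elsewhere
begin: x=-3 y=0 heading=down
t=1 arc(left, 1) ⇒ x=-2 y=-1 heading=right
t=2 arc(right, 1) ⇒ x=-1 y=-2 heading=down
no other 2-command option fits: unique.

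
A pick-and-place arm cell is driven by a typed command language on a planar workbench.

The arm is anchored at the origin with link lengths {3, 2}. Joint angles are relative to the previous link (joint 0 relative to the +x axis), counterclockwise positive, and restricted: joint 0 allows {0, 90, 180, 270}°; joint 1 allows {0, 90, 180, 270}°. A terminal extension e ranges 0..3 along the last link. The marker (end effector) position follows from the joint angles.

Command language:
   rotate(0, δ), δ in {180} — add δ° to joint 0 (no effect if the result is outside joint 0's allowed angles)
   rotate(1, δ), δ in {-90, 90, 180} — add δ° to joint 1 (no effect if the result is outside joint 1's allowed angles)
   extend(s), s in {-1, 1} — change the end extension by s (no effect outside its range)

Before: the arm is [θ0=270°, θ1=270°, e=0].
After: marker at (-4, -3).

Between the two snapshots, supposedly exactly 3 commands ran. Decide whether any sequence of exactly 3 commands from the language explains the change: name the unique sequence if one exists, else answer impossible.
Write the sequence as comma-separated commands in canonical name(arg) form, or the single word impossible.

extend(-1), extend(1), extend(1)

key: order matters: swapping extend(-1) and extend(1) lands elsewhere
t0: [θ0=270°, θ1=270°, e=0]
1. extend(-1) → [θ0=270°, θ1=270°, e=0]
2. extend(1) → [θ0=270°, θ1=270°, e=1]
3. extend(1) → [θ0=270°, θ1=270°, e=2]
uniquely the one of 216 3-step routes that fits.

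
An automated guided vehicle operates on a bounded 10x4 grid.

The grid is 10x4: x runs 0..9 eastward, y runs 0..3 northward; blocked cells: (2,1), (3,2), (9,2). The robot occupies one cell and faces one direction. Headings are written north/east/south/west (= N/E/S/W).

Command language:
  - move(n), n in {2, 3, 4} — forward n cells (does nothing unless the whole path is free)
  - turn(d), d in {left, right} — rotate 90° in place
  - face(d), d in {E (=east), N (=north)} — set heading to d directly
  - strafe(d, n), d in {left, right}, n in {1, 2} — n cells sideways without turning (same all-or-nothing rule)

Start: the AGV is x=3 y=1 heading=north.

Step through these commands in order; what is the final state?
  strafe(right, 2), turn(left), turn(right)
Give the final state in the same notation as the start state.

x=5 y=1 heading=north

start: x=3 y=1 heading=north
t=1 strafe(right, 2) ⇒ x=5 y=1 heading=north
t=2 turn(left) ⇒ x=5 y=1 heading=west
t=3 turn(right) ⇒ x=5 y=1 heading=north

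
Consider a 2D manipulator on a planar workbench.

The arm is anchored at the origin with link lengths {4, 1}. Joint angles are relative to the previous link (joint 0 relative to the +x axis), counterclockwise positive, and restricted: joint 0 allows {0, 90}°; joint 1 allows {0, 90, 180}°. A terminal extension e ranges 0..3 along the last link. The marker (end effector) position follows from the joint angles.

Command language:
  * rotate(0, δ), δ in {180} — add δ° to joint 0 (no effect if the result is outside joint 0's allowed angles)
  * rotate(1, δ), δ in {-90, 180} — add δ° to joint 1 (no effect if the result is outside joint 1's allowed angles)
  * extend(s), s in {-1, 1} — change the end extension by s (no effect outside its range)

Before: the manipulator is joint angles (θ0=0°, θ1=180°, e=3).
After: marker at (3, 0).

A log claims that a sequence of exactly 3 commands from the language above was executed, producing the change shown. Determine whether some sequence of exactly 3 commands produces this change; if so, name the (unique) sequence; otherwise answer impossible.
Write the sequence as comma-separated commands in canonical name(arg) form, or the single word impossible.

extend(-1), extend(-1), extend(-1)

start: joint angles (θ0=0°, θ1=180°, e=3)
t=1 extend(-1) ⇒ joint angles (θ0=0°, θ1=180°, e=2)
t=2 extend(-1) ⇒ joint angles (θ0=0°, θ1=180°, e=1)
t=3 extend(-1) ⇒ joint angles (θ0=0°, θ1=180°, e=0)
all 125 alternatives checked — unique.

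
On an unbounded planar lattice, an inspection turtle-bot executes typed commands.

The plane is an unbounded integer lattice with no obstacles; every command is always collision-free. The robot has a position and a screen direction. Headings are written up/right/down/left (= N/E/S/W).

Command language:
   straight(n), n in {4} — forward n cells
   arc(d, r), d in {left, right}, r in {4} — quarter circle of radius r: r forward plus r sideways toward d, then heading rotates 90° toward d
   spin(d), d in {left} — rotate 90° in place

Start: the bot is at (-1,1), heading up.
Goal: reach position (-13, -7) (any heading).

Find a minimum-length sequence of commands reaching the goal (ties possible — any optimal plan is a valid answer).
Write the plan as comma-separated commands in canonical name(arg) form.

arc(left, 4), arc(left, 4), straight(4), arc(right, 4)

begin: at (-1,1), heading up
step 1 (arc(left, 4)): at (-5,5), heading left
step 2 (arc(left, 4)): at (-9,1), heading down
step 3 (straight(4)): at (-9,-3), heading down
step 4 (arc(right, 4)): at (-13,-7), heading left
no 3-step plan works, so 4 is optimal.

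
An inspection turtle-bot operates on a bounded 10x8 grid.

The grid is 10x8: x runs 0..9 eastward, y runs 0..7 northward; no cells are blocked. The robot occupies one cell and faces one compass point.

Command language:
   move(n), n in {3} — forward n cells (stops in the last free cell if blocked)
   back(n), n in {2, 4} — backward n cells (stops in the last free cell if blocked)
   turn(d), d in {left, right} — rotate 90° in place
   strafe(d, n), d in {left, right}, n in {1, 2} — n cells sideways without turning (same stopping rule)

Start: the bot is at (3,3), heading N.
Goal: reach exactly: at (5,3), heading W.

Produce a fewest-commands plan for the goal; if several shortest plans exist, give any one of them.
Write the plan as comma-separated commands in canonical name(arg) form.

turn(left), back(2)

start: at (3,3), heading N
t=1 turn(left) ⇒ at (3,3), heading W
t=2 back(2) ⇒ at (5,3), heading W
minimal: 2 command(s), checked below 2.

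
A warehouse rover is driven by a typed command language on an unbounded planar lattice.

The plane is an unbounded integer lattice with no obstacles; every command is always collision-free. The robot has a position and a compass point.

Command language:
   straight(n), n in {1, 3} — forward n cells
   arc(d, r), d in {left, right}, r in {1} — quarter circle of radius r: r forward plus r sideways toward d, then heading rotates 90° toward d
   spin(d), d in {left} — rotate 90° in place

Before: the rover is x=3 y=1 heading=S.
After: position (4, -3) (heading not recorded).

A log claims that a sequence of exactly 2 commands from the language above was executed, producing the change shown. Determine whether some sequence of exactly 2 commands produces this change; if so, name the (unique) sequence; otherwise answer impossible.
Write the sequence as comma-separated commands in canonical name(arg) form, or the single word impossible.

straight(3), arc(left, 1)

key: order matters: swapping straight(3) and arc(left, 1) lands elsewhere
from: x=3 y=1 heading=S
step 1 (straight(3)): x=3 y=-2 heading=S
step 2 (arc(left, 1)): x=4 y=-3 heading=E
all 25 alternatives checked — unique.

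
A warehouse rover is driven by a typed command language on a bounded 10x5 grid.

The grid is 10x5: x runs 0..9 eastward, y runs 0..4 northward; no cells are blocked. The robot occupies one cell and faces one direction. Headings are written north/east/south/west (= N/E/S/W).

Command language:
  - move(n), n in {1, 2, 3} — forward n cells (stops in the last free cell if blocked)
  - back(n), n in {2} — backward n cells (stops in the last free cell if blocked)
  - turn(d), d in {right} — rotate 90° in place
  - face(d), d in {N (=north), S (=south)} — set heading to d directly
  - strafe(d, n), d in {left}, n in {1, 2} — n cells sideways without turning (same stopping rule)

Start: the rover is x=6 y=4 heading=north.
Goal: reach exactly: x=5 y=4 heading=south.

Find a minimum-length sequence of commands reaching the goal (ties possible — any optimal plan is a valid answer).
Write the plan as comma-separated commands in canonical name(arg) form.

strafe(left, 1), face(S)

from: x=6 y=4 heading=north
[1] after strafe(left, 1): x=5 y=4 heading=north
[2] after face(S): x=5 y=4 heading=south
nothing shorter than 2 reaches the goal.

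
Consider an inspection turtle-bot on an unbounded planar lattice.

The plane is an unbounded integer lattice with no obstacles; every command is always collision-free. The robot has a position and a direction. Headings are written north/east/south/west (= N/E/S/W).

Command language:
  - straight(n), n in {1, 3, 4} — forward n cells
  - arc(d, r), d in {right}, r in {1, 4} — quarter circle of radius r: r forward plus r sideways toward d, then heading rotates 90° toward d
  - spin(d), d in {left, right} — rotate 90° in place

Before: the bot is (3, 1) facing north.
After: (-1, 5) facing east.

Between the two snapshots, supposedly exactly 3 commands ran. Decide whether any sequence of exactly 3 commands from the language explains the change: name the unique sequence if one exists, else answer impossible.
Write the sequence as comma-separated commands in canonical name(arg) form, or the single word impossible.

key: position moved to (-1,5) AND the heading swung to E — translation plus rotation needed
begin: (3, 1) facing north
[1] after spin(left): (3, 1) facing west
[2] after arc(right, 4): (-1, 5) facing north
[3] after spin(right): (-1, 5) facing east
no other 3-command option fits: unique.

spin(left), arc(right, 4), spin(right)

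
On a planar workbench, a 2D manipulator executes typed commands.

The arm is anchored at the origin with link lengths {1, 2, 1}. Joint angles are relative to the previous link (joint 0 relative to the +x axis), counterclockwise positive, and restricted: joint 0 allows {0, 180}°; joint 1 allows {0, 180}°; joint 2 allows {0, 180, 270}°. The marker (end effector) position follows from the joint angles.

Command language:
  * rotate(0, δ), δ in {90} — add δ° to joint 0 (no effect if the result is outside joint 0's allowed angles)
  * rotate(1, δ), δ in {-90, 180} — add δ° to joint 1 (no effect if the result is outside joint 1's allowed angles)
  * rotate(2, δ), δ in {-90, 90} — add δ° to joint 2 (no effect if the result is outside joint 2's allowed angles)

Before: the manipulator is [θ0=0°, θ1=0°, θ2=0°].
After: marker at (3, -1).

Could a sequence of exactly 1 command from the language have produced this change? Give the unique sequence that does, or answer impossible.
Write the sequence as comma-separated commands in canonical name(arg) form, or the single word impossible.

initial: [θ0=0°, θ1=0°, θ2=0°]
1. rotate(2, -90) → [θ0=0°, θ1=0°, θ2=270°]
no other 1-command option fits: unique.

rotate(2, -90)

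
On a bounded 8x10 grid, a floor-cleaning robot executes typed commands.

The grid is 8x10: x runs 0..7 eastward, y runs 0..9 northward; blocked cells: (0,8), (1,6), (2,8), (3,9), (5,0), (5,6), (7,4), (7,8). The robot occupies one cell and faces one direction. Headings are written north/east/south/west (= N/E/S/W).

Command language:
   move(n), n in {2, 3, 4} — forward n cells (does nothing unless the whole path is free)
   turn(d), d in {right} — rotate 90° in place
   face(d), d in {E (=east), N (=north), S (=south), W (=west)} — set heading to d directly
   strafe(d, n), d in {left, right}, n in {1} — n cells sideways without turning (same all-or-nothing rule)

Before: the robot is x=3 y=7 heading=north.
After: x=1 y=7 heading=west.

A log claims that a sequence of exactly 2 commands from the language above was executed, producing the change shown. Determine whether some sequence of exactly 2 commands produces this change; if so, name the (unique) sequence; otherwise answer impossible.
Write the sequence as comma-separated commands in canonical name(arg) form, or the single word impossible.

face(W), move(2)

key: running move(2) before face(W) would end elsewhere — order is forced
from: x=3 y=7 heading=north
t=1 face(W) ⇒ x=3 y=7 heading=west
t=2 move(2) ⇒ x=1 y=7 heading=west
all 100 alternatives checked — unique.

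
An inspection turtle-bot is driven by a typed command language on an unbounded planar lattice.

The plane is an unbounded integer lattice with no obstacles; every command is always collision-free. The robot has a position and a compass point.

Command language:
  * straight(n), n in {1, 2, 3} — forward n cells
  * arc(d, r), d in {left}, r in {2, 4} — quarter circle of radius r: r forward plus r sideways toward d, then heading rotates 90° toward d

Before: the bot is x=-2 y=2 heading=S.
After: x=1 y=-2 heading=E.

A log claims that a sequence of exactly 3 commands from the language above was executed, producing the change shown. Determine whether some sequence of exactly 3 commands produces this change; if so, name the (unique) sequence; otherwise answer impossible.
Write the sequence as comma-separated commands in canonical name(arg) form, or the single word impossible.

key: cell and facing (now E) both changed — the 3 commands mix motion and turning
initial: x=-2 y=2 heading=S
[1] after straight(2): x=-2 y=0 heading=S
[2] after arc(left, 2): x=0 y=-2 heading=E
[3] after straight(1): x=1 y=-2 heading=E
all 125 alternatives checked — unique.

straight(2), arc(left, 2), straight(1)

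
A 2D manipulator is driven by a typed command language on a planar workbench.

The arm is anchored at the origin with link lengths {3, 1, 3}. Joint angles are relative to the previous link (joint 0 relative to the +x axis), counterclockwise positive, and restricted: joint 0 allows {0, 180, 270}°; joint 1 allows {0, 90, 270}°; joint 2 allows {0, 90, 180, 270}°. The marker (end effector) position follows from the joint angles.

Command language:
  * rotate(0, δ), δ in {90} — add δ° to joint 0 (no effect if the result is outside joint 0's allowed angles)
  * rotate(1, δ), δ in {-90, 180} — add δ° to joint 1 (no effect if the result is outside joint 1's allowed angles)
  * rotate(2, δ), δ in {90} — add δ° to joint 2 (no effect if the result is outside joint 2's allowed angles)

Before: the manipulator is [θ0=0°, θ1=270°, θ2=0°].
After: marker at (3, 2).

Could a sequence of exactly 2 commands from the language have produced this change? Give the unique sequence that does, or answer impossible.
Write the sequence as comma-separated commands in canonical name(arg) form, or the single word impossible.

rotate(2, 90), rotate(2, 90)

t0: [θ0=0°, θ1=270°, θ2=0°]
[1] after rotate(2, 90): [θ0=0°, θ1=270°, θ2=90°]
[2] after rotate(2, 90): [θ0=0°, θ1=270°, θ2=180°]
no rival 2-sequence matches.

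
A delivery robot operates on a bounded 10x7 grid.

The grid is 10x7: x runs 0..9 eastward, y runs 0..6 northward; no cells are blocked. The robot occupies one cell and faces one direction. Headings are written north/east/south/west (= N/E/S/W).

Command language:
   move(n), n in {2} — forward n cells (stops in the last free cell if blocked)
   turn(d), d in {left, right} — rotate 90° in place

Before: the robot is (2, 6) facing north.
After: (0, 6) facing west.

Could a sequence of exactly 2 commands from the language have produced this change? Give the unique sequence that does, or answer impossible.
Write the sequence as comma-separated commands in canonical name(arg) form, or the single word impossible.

turn(left), move(2)

key: cell and facing (now W) both changed — the 2 commands mix motion and turning
begin: (2, 6) facing north
t=1 turn(left) ⇒ (2, 6) facing west
t=2 move(2) ⇒ (0, 6) facing west
uniquely the one of 9 2-step routes that fits.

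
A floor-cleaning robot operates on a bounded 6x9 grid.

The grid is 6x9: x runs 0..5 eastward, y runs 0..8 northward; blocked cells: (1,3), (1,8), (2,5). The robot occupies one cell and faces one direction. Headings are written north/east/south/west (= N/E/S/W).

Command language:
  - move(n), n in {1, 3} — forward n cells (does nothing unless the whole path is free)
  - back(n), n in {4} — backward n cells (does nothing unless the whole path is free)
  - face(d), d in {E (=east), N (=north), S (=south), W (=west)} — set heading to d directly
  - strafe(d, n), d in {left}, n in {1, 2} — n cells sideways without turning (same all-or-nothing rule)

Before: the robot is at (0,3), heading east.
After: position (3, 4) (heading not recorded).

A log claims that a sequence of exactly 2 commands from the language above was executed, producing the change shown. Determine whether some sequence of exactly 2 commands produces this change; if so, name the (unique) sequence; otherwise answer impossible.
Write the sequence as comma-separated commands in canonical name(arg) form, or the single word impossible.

strafe(left, 1), move(3)

key: order matters: swapping strafe(left, 1) and move(3) lands elsewhere
t0: at (0,3), heading east
[1] after strafe(left, 1): at (0,4), heading east
[2] after move(3): at (3,4), heading east
uniquely the one of 81 2-step routes that fits.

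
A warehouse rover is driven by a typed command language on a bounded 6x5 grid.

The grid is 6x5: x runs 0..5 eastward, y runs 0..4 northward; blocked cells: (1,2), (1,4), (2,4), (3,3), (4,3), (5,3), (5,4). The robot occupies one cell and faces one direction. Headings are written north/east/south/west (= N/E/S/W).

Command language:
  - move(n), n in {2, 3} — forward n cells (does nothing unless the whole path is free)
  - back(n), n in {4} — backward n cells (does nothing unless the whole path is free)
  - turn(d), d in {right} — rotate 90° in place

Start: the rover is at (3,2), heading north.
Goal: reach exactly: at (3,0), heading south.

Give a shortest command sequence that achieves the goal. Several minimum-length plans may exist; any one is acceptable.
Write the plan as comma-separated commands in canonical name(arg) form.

start: at (3,2), heading north
[1] after turn(right): at (3,2), heading east
[2] after turn(right): at (3,2), heading south
[3] after move(2): at (3,0), heading south
no 2-step plan works, so 3 is optimal.

turn(right), turn(right), move(2)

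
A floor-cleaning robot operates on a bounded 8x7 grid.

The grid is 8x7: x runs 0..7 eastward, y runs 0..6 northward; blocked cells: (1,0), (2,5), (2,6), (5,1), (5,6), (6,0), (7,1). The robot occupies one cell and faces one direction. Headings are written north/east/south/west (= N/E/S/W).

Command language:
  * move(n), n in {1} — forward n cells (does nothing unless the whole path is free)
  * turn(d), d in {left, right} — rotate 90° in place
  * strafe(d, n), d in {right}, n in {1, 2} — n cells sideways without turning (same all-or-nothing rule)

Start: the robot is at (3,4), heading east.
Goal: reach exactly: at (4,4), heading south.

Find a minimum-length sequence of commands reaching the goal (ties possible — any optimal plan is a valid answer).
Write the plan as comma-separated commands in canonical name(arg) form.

begin: at (3,4), heading east
step 1 (move(1)): at (4,4), heading east
step 2 (turn(right)): at (4,4), heading south
shorter routes all fall short; 2 is best.

move(1), turn(right)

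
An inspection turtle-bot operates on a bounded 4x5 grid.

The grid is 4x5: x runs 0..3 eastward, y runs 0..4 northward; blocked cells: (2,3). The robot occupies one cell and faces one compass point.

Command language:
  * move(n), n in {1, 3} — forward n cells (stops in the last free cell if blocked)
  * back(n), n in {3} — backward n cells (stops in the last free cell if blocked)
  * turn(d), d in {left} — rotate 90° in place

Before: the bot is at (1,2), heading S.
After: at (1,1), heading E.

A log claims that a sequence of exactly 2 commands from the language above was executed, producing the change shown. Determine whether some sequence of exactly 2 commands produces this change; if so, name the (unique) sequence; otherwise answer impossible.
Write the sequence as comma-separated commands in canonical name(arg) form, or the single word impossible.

key: order matters: swapping move(1) and turn(left) lands elsewhere
t0: at (1,2), heading S
[1] after move(1): at (1,1), heading S
[2] after turn(left): at (1,1), heading E
uniquely the one of 16 2-step routes that fits.

move(1), turn(left)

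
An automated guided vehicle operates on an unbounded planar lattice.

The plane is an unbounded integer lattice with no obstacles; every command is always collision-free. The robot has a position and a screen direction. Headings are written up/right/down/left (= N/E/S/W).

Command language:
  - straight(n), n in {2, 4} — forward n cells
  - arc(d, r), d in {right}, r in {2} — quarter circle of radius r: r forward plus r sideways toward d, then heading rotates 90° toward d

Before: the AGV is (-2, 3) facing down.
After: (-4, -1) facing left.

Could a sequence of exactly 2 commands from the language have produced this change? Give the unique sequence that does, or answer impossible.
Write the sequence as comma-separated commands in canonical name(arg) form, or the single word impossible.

straight(2), arc(right, 2)

key: running arc(right, 2) before straight(2) would end elsewhere — order is forced
t0: (-2, 3) facing down
[1] after straight(2): (-2, 1) facing down
[2] after arc(right, 2): (-4, -1) facing left
no other 2-command option fits: unique.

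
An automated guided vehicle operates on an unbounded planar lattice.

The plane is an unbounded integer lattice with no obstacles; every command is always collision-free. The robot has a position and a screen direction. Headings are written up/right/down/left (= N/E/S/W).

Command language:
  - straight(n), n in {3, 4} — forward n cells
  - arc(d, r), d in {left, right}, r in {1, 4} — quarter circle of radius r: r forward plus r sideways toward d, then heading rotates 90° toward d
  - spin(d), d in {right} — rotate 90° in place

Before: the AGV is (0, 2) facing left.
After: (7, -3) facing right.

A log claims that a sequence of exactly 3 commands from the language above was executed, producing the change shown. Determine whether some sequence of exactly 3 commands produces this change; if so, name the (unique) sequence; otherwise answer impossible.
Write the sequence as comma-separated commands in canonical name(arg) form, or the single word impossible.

key: running straight(4) before arc(left, 1) would end elsewhere — order is forced
start: (0, 2) facing left
1. arc(left, 1) → (-1, 1) facing down
2. arc(left, 4) → (3, -3) facing right
3. straight(4) → (7, -3) facing right
no other 3-command option fits: unique.

arc(left, 1), arc(left, 4), straight(4)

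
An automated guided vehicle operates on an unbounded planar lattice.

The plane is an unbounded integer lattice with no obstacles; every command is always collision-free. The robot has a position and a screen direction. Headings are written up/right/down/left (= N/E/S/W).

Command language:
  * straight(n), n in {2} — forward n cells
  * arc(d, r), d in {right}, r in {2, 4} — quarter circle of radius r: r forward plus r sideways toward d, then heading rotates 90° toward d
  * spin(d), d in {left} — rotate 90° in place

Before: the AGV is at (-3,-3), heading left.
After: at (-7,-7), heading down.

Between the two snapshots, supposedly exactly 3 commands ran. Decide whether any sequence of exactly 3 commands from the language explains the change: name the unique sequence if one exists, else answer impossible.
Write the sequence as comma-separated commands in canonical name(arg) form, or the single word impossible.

key: position moved to (-7,-7) AND the heading swung to S — translation plus rotation needed
t0: at (-3,-3), heading left
step 1 (spin(left)): at (-3,-3), heading down
step 2 (arc(right, 4)): at (-7,-7), heading left
step 3 (spin(left)): at (-7,-7), heading down
all 64 alternatives checked — unique.

spin(left), arc(right, 4), spin(left)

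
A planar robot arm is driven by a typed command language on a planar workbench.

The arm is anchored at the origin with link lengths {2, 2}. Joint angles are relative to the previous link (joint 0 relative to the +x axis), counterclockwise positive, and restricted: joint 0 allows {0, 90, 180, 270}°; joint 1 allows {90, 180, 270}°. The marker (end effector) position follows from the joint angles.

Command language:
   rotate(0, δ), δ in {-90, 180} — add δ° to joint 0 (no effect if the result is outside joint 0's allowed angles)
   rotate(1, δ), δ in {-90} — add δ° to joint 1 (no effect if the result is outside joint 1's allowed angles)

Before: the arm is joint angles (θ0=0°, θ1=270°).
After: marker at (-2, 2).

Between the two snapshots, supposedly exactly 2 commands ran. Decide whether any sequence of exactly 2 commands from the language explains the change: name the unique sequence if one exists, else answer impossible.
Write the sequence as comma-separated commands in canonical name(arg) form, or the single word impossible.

initial: joint angles (θ0=0°, θ1=270°)
t=1 rotate(0, -90) ⇒ joint angles (θ0=270°, θ1=270°)
t=2 rotate(0, -90) ⇒ joint angles (θ0=180°, θ1=270°)
all 9 alternatives checked — unique.

rotate(0, -90), rotate(0, -90)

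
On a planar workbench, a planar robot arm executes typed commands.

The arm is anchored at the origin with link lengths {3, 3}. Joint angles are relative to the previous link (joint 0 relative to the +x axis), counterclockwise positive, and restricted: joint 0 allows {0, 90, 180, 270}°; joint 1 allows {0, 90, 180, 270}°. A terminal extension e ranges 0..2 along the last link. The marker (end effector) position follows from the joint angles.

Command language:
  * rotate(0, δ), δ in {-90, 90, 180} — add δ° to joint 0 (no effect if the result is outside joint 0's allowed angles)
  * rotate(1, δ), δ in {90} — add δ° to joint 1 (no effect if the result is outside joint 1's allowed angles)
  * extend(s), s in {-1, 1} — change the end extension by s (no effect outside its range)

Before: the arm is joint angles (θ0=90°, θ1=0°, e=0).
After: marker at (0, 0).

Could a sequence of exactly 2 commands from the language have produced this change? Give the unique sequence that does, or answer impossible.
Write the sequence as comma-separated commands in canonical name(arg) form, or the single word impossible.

rotate(1, 90), rotate(1, 90)

start: joint angles (θ0=90°, θ1=0°, e=0)
step 1 (rotate(1, 90)): joint angles (θ0=90°, θ1=90°, e=0)
step 2 (rotate(1, 90)): joint angles (θ0=90°, θ1=180°, e=0)
all 36 alternatives checked — unique.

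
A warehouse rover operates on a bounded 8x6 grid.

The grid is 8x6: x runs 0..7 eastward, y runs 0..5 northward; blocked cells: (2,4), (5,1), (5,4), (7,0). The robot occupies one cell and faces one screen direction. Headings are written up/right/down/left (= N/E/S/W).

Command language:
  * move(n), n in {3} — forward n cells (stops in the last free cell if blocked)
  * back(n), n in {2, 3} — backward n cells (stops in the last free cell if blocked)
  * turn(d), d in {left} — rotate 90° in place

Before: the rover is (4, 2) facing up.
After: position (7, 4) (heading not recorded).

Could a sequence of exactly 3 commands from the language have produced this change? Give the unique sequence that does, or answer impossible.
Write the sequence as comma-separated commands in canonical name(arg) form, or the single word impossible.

no 3-step route produces this change.

impossible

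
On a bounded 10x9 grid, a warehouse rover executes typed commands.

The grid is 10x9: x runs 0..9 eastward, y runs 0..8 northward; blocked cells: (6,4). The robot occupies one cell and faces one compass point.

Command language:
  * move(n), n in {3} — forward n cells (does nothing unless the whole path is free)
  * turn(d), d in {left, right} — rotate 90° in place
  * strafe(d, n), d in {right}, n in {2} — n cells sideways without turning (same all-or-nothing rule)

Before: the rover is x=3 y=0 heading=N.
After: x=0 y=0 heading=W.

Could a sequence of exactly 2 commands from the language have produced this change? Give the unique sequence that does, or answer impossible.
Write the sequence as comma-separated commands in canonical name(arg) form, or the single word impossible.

key: order matters: swapping turn(left) and move(3) lands elsewhere
start: x=3 y=0 heading=N
1. turn(left) → x=3 y=0 heading=W
2. move(3) → x=0 y=0 heading=W
all 16 alternatives checked — unique.

turn(left), move(3)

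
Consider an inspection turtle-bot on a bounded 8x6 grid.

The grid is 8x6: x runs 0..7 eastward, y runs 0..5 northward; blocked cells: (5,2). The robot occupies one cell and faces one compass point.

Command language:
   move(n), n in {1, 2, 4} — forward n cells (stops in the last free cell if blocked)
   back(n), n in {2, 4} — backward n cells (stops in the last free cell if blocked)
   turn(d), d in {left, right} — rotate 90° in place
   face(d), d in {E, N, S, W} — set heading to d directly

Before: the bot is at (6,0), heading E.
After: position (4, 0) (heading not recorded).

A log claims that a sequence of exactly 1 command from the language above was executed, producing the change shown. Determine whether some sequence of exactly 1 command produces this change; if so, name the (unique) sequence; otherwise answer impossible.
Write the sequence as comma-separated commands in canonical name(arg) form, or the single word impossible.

begin: at (6,0), heading E
t=1 back(2) ⇒ at (4,0), heading E
no other 1-command option fits: unique.

back(2)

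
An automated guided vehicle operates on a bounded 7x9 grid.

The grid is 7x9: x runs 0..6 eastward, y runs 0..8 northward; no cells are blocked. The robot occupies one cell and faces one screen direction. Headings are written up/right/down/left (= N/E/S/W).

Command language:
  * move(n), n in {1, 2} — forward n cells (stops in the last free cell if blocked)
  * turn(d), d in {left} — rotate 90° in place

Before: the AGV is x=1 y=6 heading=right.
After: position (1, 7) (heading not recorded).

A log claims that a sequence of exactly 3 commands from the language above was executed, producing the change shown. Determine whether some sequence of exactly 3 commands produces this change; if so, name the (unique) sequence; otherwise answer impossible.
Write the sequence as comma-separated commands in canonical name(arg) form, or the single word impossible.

initial: x=1 y=6 heading=right
t=1 turn(left) ⇒ x=1 y=6 heading=up
t=2 move(1) ⇒ x=1 y=7 heading=up
t=3 turn(left) ⇒ x=1 y=7 heading=left
no other 3-command option fits: unique.

turn(left), move(1), turn(left)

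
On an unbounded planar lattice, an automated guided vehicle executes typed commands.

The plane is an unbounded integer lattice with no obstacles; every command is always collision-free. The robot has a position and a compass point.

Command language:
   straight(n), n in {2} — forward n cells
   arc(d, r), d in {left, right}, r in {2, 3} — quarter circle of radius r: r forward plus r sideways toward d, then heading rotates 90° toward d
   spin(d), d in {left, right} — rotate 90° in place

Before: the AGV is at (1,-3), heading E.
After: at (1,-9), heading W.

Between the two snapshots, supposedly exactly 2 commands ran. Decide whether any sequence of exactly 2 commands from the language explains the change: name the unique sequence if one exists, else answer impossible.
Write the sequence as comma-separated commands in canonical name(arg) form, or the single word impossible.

arc(right, 3), arc(right, 3)

key: cell and facing (now W) both changed — the 2 commands mix motion and turning
begin: at (1,-3), heading E
t=1 arc(right, 3) ⇒ at (4,-6), heading S
t=2 arc(right, 3) ⇒ at (1,-9), heading W
all 49 alternatives checked — unique.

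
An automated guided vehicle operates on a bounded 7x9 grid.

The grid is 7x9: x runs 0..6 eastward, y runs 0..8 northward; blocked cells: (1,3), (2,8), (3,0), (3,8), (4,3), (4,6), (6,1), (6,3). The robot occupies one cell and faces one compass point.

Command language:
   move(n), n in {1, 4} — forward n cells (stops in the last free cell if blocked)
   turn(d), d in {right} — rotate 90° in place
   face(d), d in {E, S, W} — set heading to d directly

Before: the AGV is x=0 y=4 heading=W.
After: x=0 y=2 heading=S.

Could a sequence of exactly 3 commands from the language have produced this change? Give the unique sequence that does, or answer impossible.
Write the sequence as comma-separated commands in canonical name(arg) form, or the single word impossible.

key: running move(1) before face(S) would end elsewhere — order is forced
begin: x=0 y=4 heading=W
[1] after face(S): x=0 y=4 heading=S
[2] after move(1): x=0 y=3 heading=S
[3] after move(1): x=0 y=2 heading=S
all 216 alternatives checked — unique.

face(S), move(1), move(1)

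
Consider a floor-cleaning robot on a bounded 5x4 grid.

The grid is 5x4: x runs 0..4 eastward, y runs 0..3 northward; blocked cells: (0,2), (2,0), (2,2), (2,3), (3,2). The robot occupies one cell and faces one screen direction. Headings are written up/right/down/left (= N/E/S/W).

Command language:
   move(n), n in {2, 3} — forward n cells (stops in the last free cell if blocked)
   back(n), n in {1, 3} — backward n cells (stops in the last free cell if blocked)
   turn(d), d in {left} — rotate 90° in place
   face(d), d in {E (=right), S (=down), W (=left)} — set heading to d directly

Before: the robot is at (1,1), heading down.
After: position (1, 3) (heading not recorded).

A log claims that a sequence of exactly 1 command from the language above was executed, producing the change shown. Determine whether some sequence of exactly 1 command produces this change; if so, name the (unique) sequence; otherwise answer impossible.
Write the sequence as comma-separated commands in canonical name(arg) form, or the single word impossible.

back(3)

key: back(3) runs into the grid edge before its full distance
initial: at (1,1), heading down
step 1 (back(3)): at (1,3), heading down
no rival 1-sequence matches.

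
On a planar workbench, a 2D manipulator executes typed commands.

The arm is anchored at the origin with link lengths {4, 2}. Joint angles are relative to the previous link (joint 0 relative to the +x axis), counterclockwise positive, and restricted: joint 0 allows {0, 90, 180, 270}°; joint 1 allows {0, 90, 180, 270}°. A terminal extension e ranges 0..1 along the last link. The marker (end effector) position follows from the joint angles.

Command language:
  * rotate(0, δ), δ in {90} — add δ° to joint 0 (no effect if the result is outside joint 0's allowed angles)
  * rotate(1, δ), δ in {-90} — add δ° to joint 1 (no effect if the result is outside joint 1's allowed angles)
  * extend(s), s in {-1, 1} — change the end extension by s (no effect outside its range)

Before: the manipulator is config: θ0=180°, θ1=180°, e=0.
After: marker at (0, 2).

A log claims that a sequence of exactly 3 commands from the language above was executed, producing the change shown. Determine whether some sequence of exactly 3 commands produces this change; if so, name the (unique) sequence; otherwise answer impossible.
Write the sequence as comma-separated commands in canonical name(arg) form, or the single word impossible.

rotate(0, 90), rotate(0, 90), rotate(0, 90)

from: config: θ0=180°, θ1=180°, e=0
1. rotate(0, 90) → config: θ0=270°, θ1=180°, e=0
2. rotate(0, 90) → config: θ0=0°, θ1=180°, e=0
3. rotate(0, 90) → config: θ0=90°, θ1=180°, e=0
all 64 alternatives checked — unique.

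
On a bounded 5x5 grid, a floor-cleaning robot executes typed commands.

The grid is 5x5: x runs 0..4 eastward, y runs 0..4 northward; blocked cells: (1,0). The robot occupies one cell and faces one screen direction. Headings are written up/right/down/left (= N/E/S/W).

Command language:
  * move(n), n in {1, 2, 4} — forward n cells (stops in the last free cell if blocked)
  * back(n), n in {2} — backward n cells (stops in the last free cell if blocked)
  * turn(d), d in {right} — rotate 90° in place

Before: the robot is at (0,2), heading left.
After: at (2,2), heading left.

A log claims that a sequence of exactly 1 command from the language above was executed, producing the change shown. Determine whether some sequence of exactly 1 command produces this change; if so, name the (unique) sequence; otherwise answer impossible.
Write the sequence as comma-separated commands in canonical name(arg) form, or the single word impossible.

back(2)

key: still facing W — the one step turns nothing
initial: at (0,2), heading left
[1] after back(2): at (2,2), heading left
all 5 alternatives checked — unique.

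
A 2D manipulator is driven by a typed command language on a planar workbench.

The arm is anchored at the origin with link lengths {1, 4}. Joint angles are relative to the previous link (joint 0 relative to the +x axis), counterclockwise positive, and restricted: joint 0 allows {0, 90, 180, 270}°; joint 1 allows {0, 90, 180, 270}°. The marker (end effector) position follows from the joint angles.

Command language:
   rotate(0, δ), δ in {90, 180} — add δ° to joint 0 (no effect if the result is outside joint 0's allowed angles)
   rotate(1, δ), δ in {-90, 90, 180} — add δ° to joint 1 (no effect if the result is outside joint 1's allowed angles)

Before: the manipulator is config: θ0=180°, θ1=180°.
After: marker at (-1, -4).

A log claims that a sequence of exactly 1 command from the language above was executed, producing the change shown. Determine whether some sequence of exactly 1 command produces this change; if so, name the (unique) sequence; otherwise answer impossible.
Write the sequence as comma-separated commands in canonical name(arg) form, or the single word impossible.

t0: config: θ0=180°, θ1=180°
t=1 rotate(1, -90) ⇒ config: θ0=180°, θ1=90°
no rival 1-sequence matches.

rotate(1, -90)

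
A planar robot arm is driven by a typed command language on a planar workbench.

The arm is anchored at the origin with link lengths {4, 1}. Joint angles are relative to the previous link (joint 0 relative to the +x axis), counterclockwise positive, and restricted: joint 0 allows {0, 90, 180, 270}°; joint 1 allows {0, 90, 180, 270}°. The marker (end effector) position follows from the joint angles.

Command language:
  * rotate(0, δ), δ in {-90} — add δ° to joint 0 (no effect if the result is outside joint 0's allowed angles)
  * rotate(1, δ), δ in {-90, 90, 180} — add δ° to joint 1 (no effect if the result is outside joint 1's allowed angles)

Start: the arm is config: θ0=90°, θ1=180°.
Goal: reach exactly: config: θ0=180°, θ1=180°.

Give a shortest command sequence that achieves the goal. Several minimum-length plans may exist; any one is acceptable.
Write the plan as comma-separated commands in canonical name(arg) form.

begin: config: θ0=90°, θ1=180°
step 1 (rotate(0, -90)): config: θ0=0°, θ1=180°
step 2 (rotate(0, -90)): config: θ0=270°, θ1=180°
step 3 (rotate(0, -90)): config: θ0=180°, θ1=180°
minimal: 3 command(s), checked below 3.

rotate(0, -90), rotate(0, -90), rotate(0, -90)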